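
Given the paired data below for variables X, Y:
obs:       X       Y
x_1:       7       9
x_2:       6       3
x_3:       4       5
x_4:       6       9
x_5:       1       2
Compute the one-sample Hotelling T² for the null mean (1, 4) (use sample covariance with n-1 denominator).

Step 1 — sample mean vector:
  mean(X) = (7 + 6 + 4 + 6 + 1) / 5 = 24/5 = 4.8
  mean(Y) = (9 + 3 + 5 + 9 + 2) / 5 = 28/5 = 5.6
  x̄ = (4.8, 5.6),  deviation x̄ - mu_0 = (4.8, 5.6) - (1, 4) = (3.8, 1.6).

Step 2 — sample covariance matrix, S[i,j] = (1/(n-1)) · Σ_k (x_{k,i} - mean_i) · (x_{k,j} - mean_j), divisor n-1 = 4:
  S[X,X] = ((2.2)·(2.2) + (1.2)·(1.2) + (-0.8)·(-0.8) + (1.2)·(1.2) + (-3.8)·(-3.8)) / 4 = 22.8/4 = 5.7
  S[X,Y] = ((2.2)·(3.4) + (1.2)·(-2.6) + (-0.8)·(-0.6) + (1.2)·(3.4) + (-3.8)·(-3.6)) / 4 = 22.6/4 = 5.65
  S[Y,Y] = ((3.4)·(3.4) + (-2.6)·(-2.6) + (-0.6)·(-0.6) + (3.4)·(3.4) + (-3.6)·(-3.6)) / 4 = 43.2/4 = 10.8
  S = [[5.7, 5.65],
 [5.65, 10.8]].

Step 3 — invert S. det(S) = 5.7·10.8 - (5.65)² = 29.6375.
  S^{-1} = (1/det) · [[d, -b], [-b, a]] = [[0.3644, -0.1906],
 [-0.1906, 0.1923]].

Step 4 — quadratic form (x̄ - mu_0)^T · S^{-1} · (x̄ - mu_0):
  S^{-1} · (x̄ - mu_0) = (1.0797, -0.4167),
  (x̄ - mu_0)^T · [...] = (3.8)·(1.0797) + (1.6)·(-0.4167) = 3.4362.

Step 5 — scale by n: T² = 5 · 3.4362 = 17.1809.

T² ≈ 17.1809


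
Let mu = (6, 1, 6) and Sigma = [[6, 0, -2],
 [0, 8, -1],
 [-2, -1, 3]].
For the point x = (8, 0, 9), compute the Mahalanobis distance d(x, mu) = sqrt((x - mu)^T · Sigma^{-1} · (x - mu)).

Step 1 — centre the observation: (x - mu) = (2, -1, 3).

Step 2 — invert Sigma (cofactor / det for 3×3, or solve directly):
  Sigma^{-1} = [[0.217, 0.0189, 0.1509],
 [0.0189, 0.1321, 0.0566],
 [0.1509, 0.0566, 0.4528]].

Step 3 — form the quadratic (x - mu)^T · Sigma^{-1} · (x - mu):
  Sigma^{-1} · (x - mu) = (0.8679, 0.0755, 1.6038).
  (x - mu)^T · [Sigma^{-1} · (x - mu)] = (2)·(0.8679) + (-1)·(0.0755) + (3)·(1.6038) = 6.4717.

Step 4 — take square root: d = √(6.4717) ≈ 2.544.

d(x, mu) = √(6.4717) ≈ 2.544


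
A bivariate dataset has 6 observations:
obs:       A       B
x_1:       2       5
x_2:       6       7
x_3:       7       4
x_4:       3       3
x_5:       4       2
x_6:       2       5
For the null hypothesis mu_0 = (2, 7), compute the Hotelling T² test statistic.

Step 1 — sample mean vector:
  mean(A) = (2 + 6 + 7 + 3 + 4 + 2) / 6 = 24/6 = 4
  mean(B) = (5 + 7 + 4 + 3 + 2 + 5) / 6 = 26/6 = 4.3333
  x̄ = (4, 4.3333),  deviation x̄ - mu_0 = (4, 4.3333) - (2, 7) = (2, -2.6667).

Step 2 — sample covariance matrix, S[i,j] = (1/(n-1)) · Σ_k (x_{k,i} - mean_i) · (x_{k,j} - mean_j), divisor n-1 = 5:
  S[A,A] = ((-2)·(-2) + (2)·(2) + (3)·(3) + (-1)·(-1) + (0)·(0) + (-2)·(-2)) / 5 = 22/5 = 4.4
  S[A,B] = ((-2)·(0.6667) + (2)·(2.6667) + (3)·(-0.3333) + (-1)·(-1.3333) + (0)·(-2.3333) + (-2)·(0.6667)) / 5 = 3/5 = 0.6
  S[B,B] = ((0.6667)·(0.6667) + (2.6667)·(2.6667) + (-0.3333)·(-0.3333) + (-1.3333)·(-1.3333) + (-2.3333)·(-2.3333) + (0.6667)·(0.6667)) / 5 = 15.3333/5 = 3.0667
  S = [[4.4, 0.6],
 [0.6, 3.0667]].

Step 3 — invert S. det(S) = 4.4·3.0667 - (0.6)² = 13.1333.
  S^{-1} = (1/det) · [[d, -b], [-b, a]] = [[0.2335, -0.0457],
 [-0.0457, 0.335]].

Step 4 — quadratic form (x̄ - mu_0)^T · S^{-1} · (x̄ - mu_0):
  S^{-1} · (x̄ - mu_0) = (0.5888, -0.9848),
  (x̄ - mu_0)^T · [...] = (2)·(0.5888) + (-2.6667)·(-0.9848) = 3.8037.

Step 5 — scale by n: T² = 6 · 3.8037 = 22.8223.

T² ≈ 22.8223


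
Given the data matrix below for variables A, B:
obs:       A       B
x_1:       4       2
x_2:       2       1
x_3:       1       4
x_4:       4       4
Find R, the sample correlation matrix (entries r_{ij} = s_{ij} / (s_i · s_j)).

Step 1 — column means:
  mean(A) = (4 + 2 + 1 + 4) / 4 = 11/4 = 2.75
  mean(B) = (2 + 1 + 4 + 4) / 4 = 11/4 = 2.75

Step 2 — sample variances and covariances s[i,j] = (1/(n-1)) · Σ_k (x_{k,i} - mean_i) · (x_{k,j} - mean_j), with n-1 = 3:
  s[A,A] = ((1.25)·(1.25) + (-0.75)·(-0.75) + (-1.75)·(-1.75) + (1.25)·(1.25)) / 3 = 6.75/3 = 2.25
  s[A,B] = ((1.25)·(-0.75) + (-0.75)·(-1.75) + (-1.75)·(1.25) + (1.25)·(1.25)) / 3 = -0.25/3 = -0.0833
  s[B,B] = ((-0.75)·(-0.75) + (-1.75)·(-1.75) + (1.25)·(1.25) + (1.25)·(1.25)) / 3 = 6.75/3 = 2.25
  Sample standard deviations s_i = √(s[i,i]):
  s(A) = √(2.25) = 1.5
  s(B) = √(2.25) = 1.5

Step 3 — r_{ij} = s_{ij} / (s_i · s_j):
  r[A,A] = 1 (diagonal).
  r[A,B] = -0.0833 / (1.5 · 1.5) = -0.0833 / 2.25 = -0.037
  r[B,B] = 1 (diagonal).

R is symmetric with unit diagonal. Assembling:

R = [[1, -0.037],
 [-0.037, 1]]


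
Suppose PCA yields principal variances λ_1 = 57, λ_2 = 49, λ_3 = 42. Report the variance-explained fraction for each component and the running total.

Step 1 — total variance = trace(Sigma) = Σ λ_i = 57 + 49 + 42 = 148.

Step 2 — fraction explained by component i = λ_i / Σ λ:
  PC1: 57/148 = 0.3851
  PC2: 49/148 = 0.3311
  PC3: 42/148 = 0.2838

Step 3 — cumulative fraction after k components = (λ_1 + ... + λ_k) / Σ λ:
  k = 1: 57/148 = 0.3851
  k = 2: (57 + 49)/148 = 106/148 = 0.7162
  k = 3: (57 + 49 + 42)/148 = 148/148 = 1

Summary (fraction, with percent):

explained: PC1 0.3851 (38.51%), PC2 0.3311 (33.11%), PC3 0.2838 (28.38%);  cumulative: 0.3851, 0.7162, 1


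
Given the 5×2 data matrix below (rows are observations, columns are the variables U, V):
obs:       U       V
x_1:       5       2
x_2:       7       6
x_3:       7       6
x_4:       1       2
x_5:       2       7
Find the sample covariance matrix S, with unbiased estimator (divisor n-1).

Step 1 — column means:
  mean(U) = (5 + 7 + 7 + 1 + 2) / 5 = 22/5 = 4.4
  mean(V) = (2 + 6 + 6 + 2 + 7) / 5 = 23/5 = 4.6

Step 2 — sample covariance S[i,j] = (1/(n-1)) · Σ_k (x_{k,i} - mean_i) · (x_{k,j} - mean_j), with n-1 = 4.
  S[U,U] = ((0.6)·(0.6) + (2.6)·(2.6) + (2.6)·(2.6) + (-3.4)·(-3.4) + (-2.4)·(-2.4)) / 4 = 31.2/4 = 7.8
  S[U,V] = ((0.6)·(-2.6) + (2.6)·(1.4) + (2.6)·(1.4) + (-3.4)·(-2.6) + (-2.4)·(2.4)) / 4 = 8.8/4 = 2.2
  S[V,V] = ((-2.6)·(-2.6) + (1.4)·(1.4) + (1.4)·(1.4) + (-2.6)·(-2.6) + (2.4)·(2.4)) / 4 = 23.2/4 = 5.8

S is symmetric (S[j,i] = S[i,j]). Assembling:

S = [[7.8, 2.2],
 [2.2, 5.8]]


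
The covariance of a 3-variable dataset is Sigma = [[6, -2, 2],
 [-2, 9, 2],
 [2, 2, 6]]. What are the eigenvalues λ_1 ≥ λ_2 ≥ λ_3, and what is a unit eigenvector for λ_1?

Step 1 — characteristic polynomial p(λ) = det(λI - Sigma) = λ³ - tr·λ² + c_1·λ - det, where tr = trace, c_1 = sum of the principal 2×2 minors, det = det(Sigma):
  tr = 6 + 9 + 6 = 21,
  c_1 = (6·9 - (-2)²) + (6·6 - (2)²) + (9·6 - (2)²) = 50 + 32 + 50 = 132,
  det = 6·(9·6 - (2)²) - (-2)·((-2)·6 - (2)·(2)) + (2)·((-2)·(2) - 9·(2)) = 6·(50) - (-2)·(-16) + (2)·(-22) = 224.
  So p(λ) = λ³ - 21λ² + 132λ - 224.
Step 2 — look for an integer root (rational root theorem: any rational root is an integer divisor of 224). Testing λ = 8:
  p(8) = 512 - 1344 + 1056 - 224 = 0  ✓
  Dividing out (λ - 8): p(λ) = (λ - 8)(λ² - 13λ + 28).
Step 3 — remaining eigenvalues from the quadratic λ² - 13λ + 28 = 0:
  Δ = 13² - 4·28 = 169 - 112 = 57,  λ = (13 ± √57)/2 = (13 ± 7.5498)/2 ≈ 10.2749 or 2.7251.
  Sorted: λ_1 = 10.2749,  λ_2 = 8,  λ_3 = 2.7251  (check: sum = 21 = tr ✓).

Step 4 — unit eigenvector for λ_1 ≈ 10.2749: v spans the null space of (Sigma - λ_1 I), whose rows are
  r_1 = (-4.2749, -2, 2),  r_2 = (-2, -1.2749, 2),  r_3 = (2, 2, -4.2749).
  v is orthogonal to every row, so take v ∝ r_1 × r_2 = ((-2)·(2) - (2)·(-1.2749), (2)·(-2) - (-4.2749)·(2), (-4.2749)·(-1.2749) - (-2)·(-2)) ≈ (-1.4502, 4.5498, 1.4502).
  Rescale (multiply by -1 so the first nonzero entry is positive): u = (1.4502, -4.5498, -1.4502).
  ||u|| = √((1.4502)² + (-4.5498)² + (-1.4502)²) = √(24.907) ≈ 4.9907,  v_1 = u/||u|| ≈ (0.2906, -0.9117, -0.2906) (||v_1|| = 1).

λ_1 = 10.2749,  λ_2 = 8,  λ_3 = 2.7251;  v_1 ≈ (0.2906, -0.9117, -0.2906)


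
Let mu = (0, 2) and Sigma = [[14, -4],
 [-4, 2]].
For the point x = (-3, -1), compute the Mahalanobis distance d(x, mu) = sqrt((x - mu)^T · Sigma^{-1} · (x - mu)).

Step 1 — centre the observation: (x - mu) = (-3, -3).

Step 2 — invert Sigma. det(Sigma) = 14·2 - (-4)² = 12.
  Sigma^{-1} = (1/det) · [[d, -b], [-b, a]] = [[0.1667, 0.3333],
 [0.3333, 1.1667]].

Step 3 — form the quadratic (x - mu)^T · Sigma^{-1} · (x - mu):
  Sigma^{-1} · (x - mu) = (-1.5, -4.5).
  (x - mu)^T · [Sigma^{-1} · (x - mu)] = (-3)·(-1.5) + (-3)·(-4.5) = 18.

Step 4 — take square root: d = √(18) ≈ 4.2426.

d(x, mu) = √(18) ≈ 4.2426


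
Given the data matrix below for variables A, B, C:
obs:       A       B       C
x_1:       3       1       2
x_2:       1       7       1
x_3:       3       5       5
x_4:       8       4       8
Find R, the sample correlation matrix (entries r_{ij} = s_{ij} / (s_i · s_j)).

Step 1 — column means:
  mean(A) = (3 + 1 + 3 + 8) / 4 = 15/4 = 3.75
  mean(B) = (1 + 7 + 5 + 4) / 4 = 17/4 = 4.25
  mean(C) = (2 + 1 + 5 + 8) / 4 = 16/4 = 4

Step 2 — sample variances and covariances s[i,j] = (1/(n-1)) · Σ_k (x_{k,i} - mean_i) · (x_{k,j} - mean_j), with n-1 = 3:
  s[A,A] = ((-0.75)·(-0.75) + (-2.75)·(-2.75) + (-0.75)·(-0.75) + (4.25)·(4.25)) / 3 = 26.75/3 = 8.9167
  s[A,B] = ((-0.75)·(-3.25) + (-2.75)·(2.75) + (-0.75)·(0.75) + (4.25)·(-0.25)) / 3 = -6.75/3 = -2.25
  s[A,C] = ((-0.75)·(-2) + (-2.75)·(-3) + (-0.75)·(1) + (4.25)·(4)) / 3 = 26/3 = 8.6667
  s[B,B] = ((-3.25)·(-3.25) + (2.75)·(2.75) + (0.75)·(0.75) + (-0.25)·(-0.25)) / 3 = 18.75/3 = 6.25
  s[B,C] = ((-3.25)·(-2) + (2.75)·(-3) + (0.75)·(1) + (-0.25)·(4)) / 3 = -2/3 = -0.6667
  s[C,C] = ((-2)·(-2) + (-3)·(-3) + (1)·(1) + (4)·(4)) / 3 = 30/3 = 10
  Sample standard deviations s_i = √(s[i,i]):
  s(A) = √(8.9167) = 2.9861
  s(B) = √(6.25) = 2.5
  s(C) = √(10) = 3.1623

Step 3 — r_{ij} = s_{ij} / (s_i · s_j):
  r[A,A] = 1 (diagonal).
  r[A,B] = -2.25 / (2.9861 · 2.5) = -2.25 / 7.4652 = -0.3014
  r[A,C] = 8.6667 / (2.9861 · 3.1623) = 8.6667 / 9.4428 = 0.9178
  r[B,B] = 1 (diagonal).
  r[B,C] = -0.6667 / (2.5 · 3.1623) = -0.6667 / 7.9057 = -0.0843
  r[C,C] = 1 (diagonal).

R is symmetric with unit diagonal. Assembling:

R = [[1, -0.3014, 0.9178],
 [-0.3014, 1, -0.0843],
 [0.9178, -0.0843, 1]]


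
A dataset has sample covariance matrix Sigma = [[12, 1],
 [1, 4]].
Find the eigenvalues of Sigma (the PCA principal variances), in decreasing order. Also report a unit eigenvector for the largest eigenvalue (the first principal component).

Step 1 — characteristic polynomial of 2×2 Sigma:
  det(Sigma - λI) = λ² - trace · λ + det = 0.
  trace = 12 + 4 = 16, det = 12·4 - (1)² = 47.
Step 2 — discriminant:
  Δ = trace² - 4·det = 256 - 188 = 68.
Step 3 — eigenvalues:
  λ = (trace ± √Δ)/2 = (16 ± 8.2462)/2,
  λ_1 = 12.1231,  λ_2 = 3.8769.

Step 4 — unit eigenvector for λ_1: solve (Sigma - λ_1 I)v = 0. First row:
  (12 - 12.1231)·v_x + (1)·v_y = 0, i.e. (-0.1231)·v_x + (1)·v_y = 0,
  so v ∝ (b, λ_1 - a) = (1, 0.1231) = u.
  ||u|| = √((1)² + (0.1231)²) = √(1.0152) ≈ 1.0075,
  v_1 = u/||u|| ≈ (0.9925, 0.1222) (||v_1|| = 1).

λ_1 = 12.1231,  λ_2 = 3.8769;  v_1 ≈ (0.9925, 0.1222)


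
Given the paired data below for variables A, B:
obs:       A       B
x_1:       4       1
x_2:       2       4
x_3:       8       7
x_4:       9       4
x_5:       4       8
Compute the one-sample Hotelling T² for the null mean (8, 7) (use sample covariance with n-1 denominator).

Step 1 — sample mean vector:
  mean(A) = (4 + 2 + 8 + 9 + 4) / 5 = 27/5 = 5.4
  mean(B) = (1 + 4 + 7 + 4 + 8) / 5 = 24/5 = 4.8
  x̄ = (5.4, 4.8),  deviation x̄ - mu_0 = (5.4, 4.8) - (8, 7) = (-2.6, -2.2).

Step 2 — sample covariance matrix, S[i,j] = (1/(n-1)) · Σ_k (x_{k,i} - mean_i) · (x_{k,j} - mean_j), divisor n-1 = 4:
  S[A,A] = ((-1.4)·(-1.4) + (-3.4)·(-3.4) + (2.6)·(2.6) + (3.6)·(3.6) + (-1.4)·(-1.4)) / 4 = 35.2/4 = 8.8
  S[A,B] = ((-1.4)·(-3.8) + (-3.4)·(-0.8) + (2.6)·(2.2) + (3.6)·(-0.8) + (-1.4)·(3.2)) / 4 = 6.4/4 = 1.6
  S[B,B] = ((-3.8)·(-3.8) + (-0.8)·(-0.8) + (2.2)·(2.2) + (-0.8)·(-0.8) + (3.2)·(3.2)) / 4 = 30.8/4 = 7.7
  S = [[8.8, 1.6],
 [1.6, 7.7]].

Step 3 — invert S. det(S) = 8.8·7.7 - (1.6)² = 65.2.
  S^{-1} = (1/det) · [[d, -b], [-b, a]] = [[0.1181, -0.0245],
 [-0.0245, 0.135]].

Step 4 — quadratic form (x̄ - mu_0)^T · S^{-1} · (x̄ - mu_0):
  S^{-1} · (x̄ - mu_0) = (-0.2531, -0.2331),
  (x̄ - mu_0)^T · [...] = (-2.6)·(-0.2531) + (-2.2)·(-0.2331) = 1.1709.

Step 5 — scale by n: T² = 5 · 1.1709 = 5.8543.

T² ≈ 5.8543


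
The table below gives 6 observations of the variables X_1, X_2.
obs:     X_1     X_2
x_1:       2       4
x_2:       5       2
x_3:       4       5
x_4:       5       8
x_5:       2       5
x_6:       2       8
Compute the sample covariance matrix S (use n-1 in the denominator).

Step 1 — column means:
  mean(X_1) = (2 + 5 + 4 + 5 + 2 + 2) / 6 = 20/6 = 3.3333
  mean(X_2) = (4 + 2 + 5 + 8 + 5 + 8) / 6 = 32/6 = 5.3333

Step 2 — sample covariance S[i,j] = (1/(n-1)) · Σ_k (x_{k,i} - mean_i) · (x_{k,j} - mean_j), with n-1 = 5.
  S[X_1,X_1] = ((-1.3333)·(-1.3333) + (1.6667)·(1.6667) + (0.6667)·(0.6667) + (1.6667)·(1.6667) + (-1.3333)·(-1.3333) + (-1.3333)·(-1.3333)) / 5 = 11.3333/5 = 2.2667
  S[X_1,X_2] = ((-1.3333)·(-1.3333) + (1.6667)·(-3.3333) + (0.6667)·(-0.3333) + (1.6667)·(2.6667) + (-1.3333)·(-0.3333) + (-1.3333)·(2.6667)) / 5 = -2.6667/5 = -0.5333
  S[X_2,X_2] = ((-1.3333)·(-1.3333) + (-3.3333)·(-3.3333) + (-0.3333)·(-0.3333) + (2.6667)·(2.6667) + (-0.3333)·(-0.3333) + (2.6667)·(2.6667)) / 5 = 27.3333/5 = 5.4667

S is symmetric (S[j,i] = S[i,j]). Assembling:

S = [[2.2667, -0.5333],
 [-0.5333, 5.4667]]


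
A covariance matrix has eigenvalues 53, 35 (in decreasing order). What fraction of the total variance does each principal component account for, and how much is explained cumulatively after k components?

Step 1 — total variance = trace(Sigma) = Σ λ_i = 53 + 35 = 88.

Step 2 — fraction explained by component i = λ_i / Σ λ:
  PC1: 53/88 = 0.6023
  PC2: 35/88 = 0.3977

Step 3 — cumulative fraction after k components = (λ_1 + ... + λ_k) / Σ λ:
  k = 1: 53/88 = 0.6023
  k = 2: (53 + 35)/88 = 88/88 = 1

Summary (fraction, with percent):

explained: PC1 0.6023 (60.23%), PC2 0.3977 (39.77%);  cumulative: 0.6023, 1


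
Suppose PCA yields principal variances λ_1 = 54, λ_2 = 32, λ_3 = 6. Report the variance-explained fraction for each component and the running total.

Step 1 — total variance = trace(Sigma) = Σ λ_i = 54 + 32 + 6 = 92.

Step 2 — fraction explained by component i = λ_i / Σ λ:
  PC1: 54/92 = 0.587
  PC2: 32/92 = 0.3478
  PC3: 6/92 = 0.0652

Step 3 — cumulative fraction after k components = (λ_1 + ... + λ_k) / Σ λ:
  k = 1: 54/92 = 0.587
  k = 2: (54 + 32)/92 = 86/92 = 0.9348
  k = 3: (54 + 32 + 6)/92 = 92/92 = 1

Summary (fraction, with percent):

explained: PC1 0.587 (58.7%), PC2 0.3478 (34.78%), PC3 0.0652 (6.52%);  cumulative: 0.587, 0.9348, 1


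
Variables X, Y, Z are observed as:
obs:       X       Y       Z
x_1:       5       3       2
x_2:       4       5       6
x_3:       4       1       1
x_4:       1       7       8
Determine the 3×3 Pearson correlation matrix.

Step 1 — column means:
  mean(X) = (5 + 4 + 4 + 1) / 4 = 14/4 = 3.5
  mean(Y) = (3 + 5 + 1 + 7) / 4 = 16/4 = 4
  mean(Z) = (2 + 6 + 1 + 8) / 4 = 17/4 = 4.25

Step 2 — sample variances and covariances s[i,j] = (1/(n-1)) · Σ_k (x_{k,i} - mean_i) · (x_{k,j} - mean_j), with n-1 = 3:
  s[X,X] = ((1.5)·(1.5) + (0.5)·(0.5) + (0.5)·(0.5) + (-2.5)·(-2.5)) / 3 = 9/3 = 3
  s[X,Y] = ((1.5)·(-1) + (0.5)·(1) + (0.5)·(-3) + (-2.5)·(3)) / 3 = -10/3 = -3.3333
  s[X,Z] = ((1.5)·(-2.25) + (0.5)·(1.75) + (0.5)·(-3.25) + (-2.5)·(3.75)) / 3 = -13.5/3 = -4.5
  s[Y,Y] = ((-1)·(-1) + (1)·(1) + (-3)·(-3) + (3)·(3)) / 3 = 20/3 = 6.6667
  s[Y,Z] = ((-1)·(-2.25) + (1)·(1.75) + (-3)·(-3.25) + (3)·(3.75)) / 3 = 25/3 = 8.3333
  s[Z,Z] = ((-2.25)·(-2.25) + (1.75)·(1.75) + (-3.25)·(-3.25) + (3.75)·(3.75)) / 3 = 32.75/3 = 10.9167
  Sample standard deviations s_i = √(s[i,i]):
  s(X) = √(3) = 1.7321
  s(Y) = √(6.6667) = 2.582
  s(Z) = √(10.9167) = 3.304

Step 3 — r_{ij} = s_{ij} / (s_i · s_j):
  r[X,X] = 1 (diagonal).
  r[X,Y] = -3.3333 / (1.7321 · 2.582) = -3.3333 / 4.4721 = -0.7454
  r[X,Z] = -4.5 / (1.7321 · 3.304) = -4.5 / 5.7228 = -0.7863
  r[Y,Y] = 1 (diagonal).
  r[Y,Z] = 8.3333 / (2.582 · 3.304) = 8.3333 / 8.531 = 0.9768
  r[Z,Z] = 1 (diagonal).

R is symmetric with unit diagonal. Assembling:

R = [[1, -0.7454, -0.7863],
 [-0.7454, 1, 0.9768],
 [-0.7863, 0.9768, 1]]


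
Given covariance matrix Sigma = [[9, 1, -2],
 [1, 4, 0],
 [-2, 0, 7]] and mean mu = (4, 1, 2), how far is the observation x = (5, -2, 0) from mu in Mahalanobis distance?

Step 1 — centre the observation: (x - mu) = (1, -3, -2).

Step 2 — invert Sigma (cofactor / det for 3×3, or solve directly):
  Sigma^{-1} = [[0.1223, -0.0306, 0.0349],
 [-0.0306, 0.2576, -0.0087],
 [0.0349, -0.0087, 0.1528]].

Step 3 — form the quadratic (x - mu)^T · Sigma^{-1} · (x - mu):
  Sigma^{-1} · (x - mu) = (0.1441, -0.786, -0.2445).
  (x - mu)^T · [Sigma^{-1} · (x - mu)] = (1)·(0.1441) + (-3)·(-0.786) + (-2)·(-0.2445) = 2.9913.

Step 4 — take square root: d = √(2.9913) ≈ 1.7295.

d(x, mu) = √(2.9913) ≈ 1.7295


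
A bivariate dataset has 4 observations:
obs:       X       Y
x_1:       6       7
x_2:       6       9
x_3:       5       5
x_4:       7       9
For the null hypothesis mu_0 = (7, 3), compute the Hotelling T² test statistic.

Step 1 — sample mean vector:
  mean(X) = (6 + 6 + 5 + 7) / 4 = 24/4 = 6
  mean(Y) = (7 + 9 + 5 + 9) / 4 = 30/4 = 7.5
  x̄ = (6, 7.5),  deviation x̄ - mu_0 = (6, 7.5) - (7, 3) = (-1, 4.5).

Step 2 — sample covariance matrix, S[i,j] = (1/(n-1)) · Σ_k (x_{k,i} - mean_i) · (x_{k,j} - mean_j), divisor n-1 = 3:
  S[X,X] = ((0)·(0) + (0)·(0) + (-1)·(-1) + (1)·(1)) / 3 = 2/3 = 0.6667
  S[X,Y] = ((0)·(-0.5) + (0)·(1.5) + (-1)·(-2.5) + (1)·(1.5)) / 3 = 4/3 = 1.3333
  S[Y,Y] = ((-0.5)·(-0.5) + (1.5)·(1.5) + (-2.5)·(-2.5) + (1.5)·(1.5)) / 3 = 11/3 = 3.6667
  S = [[0.6667, 1.3333],
 [1.3333, 3.6667]].

Step 3 — invert S. det(S) = 0.6667·3.6667 - (1.3333)² = 0.6667.
  S^{-1} = (1/det) · [[d, -b], [-b, a]] = [[5.5, -2],
 [-2, 1]].

Step 4 — quadratic form (x̄ - mu_0)^T · S^{-1} · (x̄ - mu_0):
  S^{-1} · (x̄ - mu_0) = (-14.5, 6.5),
  (x̄ - mu_0)^T · [...] = (-1)·(-14.5) + (4.5)·(6.5) = 43.75.

Step 5 — scale by n: T² = 4 · 43.75 = 175.

T² ≈ 175


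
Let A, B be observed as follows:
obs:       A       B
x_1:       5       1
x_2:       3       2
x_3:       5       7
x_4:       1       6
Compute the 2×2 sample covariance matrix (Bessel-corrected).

Step 1 — column means:
  mean(A) = (5 + 3 + 5 + 1) / 4 = 14/4 = 3.5
  mean(B) = (1 + 2 + 7 + 6) / 4 = 16/4 = 4

Step 2 — sample covariance S[i,j] = (1/(n-1)) · Σ_k (x_{k,i} - mean_i) · (x_{k,j} - mean_j), with n-1 = 3.
  S[A,A] = ((1.5)·(1.5) + (-0.5)·(-0.5) + (1.5)·(1.5) + (-2.5)·(-2.5)) / 3 = 11/3 = 3.6667
  S[A,B] = ((1.5)·(-3) + (-0.5)·(-2) + (1.5)·(3) + (-2.5)·(2)) / 3 = -4/3 = -1.3333
  S[B,B] = ((-3)·(-3) + (-2)·(-2) + (3)·(3) + (2)·(2)) / 3 = 26/3 = 8.6667

S is symmetric (S[j,i] = S[i,j]). Assembling:

S = [[3.6667, -1.3333],
 [-1.3333, 8.6667]]


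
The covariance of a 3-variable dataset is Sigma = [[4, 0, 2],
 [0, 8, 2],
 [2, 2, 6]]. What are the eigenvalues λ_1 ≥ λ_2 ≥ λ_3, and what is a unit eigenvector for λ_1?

Step 1 — characteristic polynomial p(λ) = det(λI - Sigma) = λ³ - tr·λ² + c_1·λ - det, where tr = trace, c_1 = sum of the principal 2×2 minors, det = det(Sigma):
  tr = 4 + 8 + 6 = 18,
  c_1 = (4·8 - (0)²) + (4·6 - (2)²) + (8·6 - (2)²) = 32 + 20 + 44 = 96,
  det = 4·(8·6 - (2)²) - (0)·((0)·6 - (2)·(2)) + (2)·((0)·(2) - 8·(2)) = 4·(44) - (0)·(-4) + (2)·(-16) = 144.
  So p(λ) = λ³ - 18λ² + 96λ - 144.
Step 2 — look for an integer root (rational root theorem: any rational root is an integer divisor of 144). Testing λ = 6:
  p(6) = 216 - 648 + 576 - 144 = 0  ✓
  Dividing out (λ - 6): p(λ) = (λ - 6)(λ² - 12λ + 24).
Step 3 — remaining eigenvalues from the quadratic λ² - 12λ + 24 = 0:
  Δ = 12² - 4·24 = 144 - 96 = 48,  λ = (12 ± √48)/2 = (12 ± 6.9282)/2 ≈ 9.4641 or 2.5359.
  Sorted: λ_1 = 9.4641,  λ_2 = 6,  λ_3 = 2.5359  (check: sum = 18 = tr ✓).

Step 4 — unit eigenvector for λ_1 ≈ 9.4641: v spans the null space of (Sigma - λ_1 I), whose rows are
  r_1 = (-5.4641, 0, 2),  r_2 = (0, -1.4641, 2),  r_3 = (2, 2, -3.4641).
  v is orthogonal to every row, so take v ∝ r_1 × r_2 = ((0)·(2) - (2)·(-1.4641), (2)·(0) - (-5.4641)·(2), (-5.4641)·(-1.4641) - (0)·(0)) ≈ (2.9282, 10.9282, 8).
  Let u = (2.9282, 10.9282, 8).
  ||u|| = √((2.9282)² + (10.9282)² + (8)²) = √(192) ≈ 13.8564,  v_1 = u/||u|| ≈ (0.2113, 0.7887, 0.5774) (||v_1|| = 1).

λ_1 = 9.4641,  λ_2 = 6,  λ_3 = 2.5359;  v_1 ≈ (0.2113, 0.7887, 0.5774)


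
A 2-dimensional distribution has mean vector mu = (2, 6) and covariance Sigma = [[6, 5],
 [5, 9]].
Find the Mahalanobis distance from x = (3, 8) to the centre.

Step 1 — centre the observation: (x - mu) = (1, 2).

Step 2 — invert Sigma. det(Sigma) = 6·9 - (5)² = 29.
  Sigma^{-1} = (1/det) · [[d, -b], [-b, a]] = [[0.3103, -0.1724],
 [-0.1724, 0.2069]].

Step 3 — form the quadratic (x - mu)^T · Sigma^{-1} · (x - mu):
  Sigma^{-1} · (x - mu) = (-0.0345, 0.2414).
  (x - mu)^T · [Sigma^{-1} · (x - mu)] = (1)·(-0.0345) + (2)·(0.2414) = 0.4483.

Step 4 — take square root: d = √(0.4483) ≈ 0.6695.

d(x, mu) = √(0.4483) ≈ 0.6695


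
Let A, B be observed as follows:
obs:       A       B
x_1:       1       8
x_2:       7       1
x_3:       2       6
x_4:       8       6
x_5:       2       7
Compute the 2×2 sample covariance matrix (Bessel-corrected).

Step 1 — column means:
  mean(A) = (1 + 7 + 2 + 8 + 2) / 5 = 20/5 = 4
  mean(B) = (8 + 1 + 6 + 6 + 7) / 5 = 28/5 = 5.6

Step 2 — sample covariance S[i,j] = (1/(n-1)) · Σ_k (x_{k,i} - mean_i) · (x_{k,j} - mean_j), with n-1 = 4.
  S[A,A] = ((-3)·(-3) + (3)·(3) + (-2)·(-2) + (4)·(4) + (-2)·(-2)) / 4 = 42/4 = 10.5
  S[A,B] = ((-3)·(2.4) + (3)·(-4.6) + (-2)·(0.4) + (4)·(0.4) + (-2)·(1.4)) / 4 = -23/4 = -5.75
  S[B,B] = ((2.4)·(2.4) + (-4.6)·(-4.6) + (0.4)·(0.4) + (0.4)·(0.4) + (1.4)·(1.4)) / 4 = 29.2/4 = 7.3

S is symmetric (S[j,i] = S[i,j]). Assembling:

S = [[10.5, -5.75],
 [-5.75, 7.3]]


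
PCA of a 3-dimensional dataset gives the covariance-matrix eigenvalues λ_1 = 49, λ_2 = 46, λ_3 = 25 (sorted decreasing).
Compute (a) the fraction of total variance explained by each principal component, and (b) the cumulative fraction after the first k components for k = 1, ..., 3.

Step 1 — total variance = trace(Sigma) = Σ λ_i = 49 + 46 + 25 = 120.

Step 2 — fraction explained by component i = λ_i / Σ λ:
  PC1: 49/120 = 0.4083
  PC2: 46/120 = 0.3833
  PC3: 25/120 = 0.2083

Step 3 — cumulative fraction after k components = (λ_1 + ... + λ_k) / Σ λ:
  k = 1: 49/120 = 0.4083
  k = 2: (49 + 46)/120 = 95/120 = 0.7917
  k = 3: (49 + 46 + 25)/120 = 120/120 = 1

Summary (fraction, with percent):

explained: PC1 0.4083 (40.83%), PC2 0.3833 (38.33%), PC3 0.2083 (20.83%);  cumulative: 0.4083, 0.7917, 1


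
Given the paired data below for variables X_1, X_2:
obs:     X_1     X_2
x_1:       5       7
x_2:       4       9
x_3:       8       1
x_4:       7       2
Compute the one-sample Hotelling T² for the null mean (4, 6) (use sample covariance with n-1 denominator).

Step 1 — sample mean vector:
  mean(X_1) = (5 + 4 + 8 + 7) / 4 = 24/4 = 6
  mean(X_2) = (7 + 9 + 1 + 2) / 4 = 19/4 = 4.75
  x̄ = (6, 4.75),  deviation x̄ - mu_0 = (6, 4.75) - (4, 6) = (2, -1.25).

Step 2 — sample covariance matrix, S[i,j] = (1/(n-1)) · Σ_k (x_{k,i} - mean_i) · (x_{k,j} - mean_j), divisor n-1 = 3:
  S[X_1,X_1] = ((-1)·(-1) + (-2)·(-2) + (2)·(2) + (1)·(1)) / 3 = 10/3 = 3.3333
  S[X_1,X_2] = ((-1)·(2.25) + (-2)·(4.25) + (2)·(-3.75) + (1)·(-2.75)) / 3 = -21/3 = -7
  S[X_2,X_2] = ((2.25)·(2.25) + (4.25)·(4.25) + (-3.75)·(-3.75) + (-2.75)·(-2.75)) / 3 = 44.75/3 = 14.9167
  S = [[3.3333, -7],
 [-7, 14.9167]].

Step 3 — invert S. det(S) = 3.3333·14.9167 - (-7)² = 0.7222.
  S^{-1} = (1/det) · [[d, -b], [-b, a]] = [[20.6538, 9.6923],
 [9.6923, 4.6154]].

Step 4 — quadratic form (x̄ - mu_0)^T · S^{-1} · (x̄ - mu_0):
  S^{-1} · (x̄ - mu_0) = (29.1923, 13.6154),
  (x̄ - mu_0)^T · [...] = (2)·(29.1923) + (-1.25)·(13.6154) = 41.3654.

Step 5 — scale by n: T² = 4 · 41.3654 = 165.4615.

T² ≈ 165.4615


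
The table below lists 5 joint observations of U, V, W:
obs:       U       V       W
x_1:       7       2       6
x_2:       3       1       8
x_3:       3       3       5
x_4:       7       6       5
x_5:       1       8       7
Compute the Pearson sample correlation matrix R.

Step 1 — column means:
  mean(U) = (7 + 3 + 3 + 7 + 1) / 5 = 21/5 = 4.2
  mean(V) = (2 + 1 + 3 + 6 + 8) / 5 = 20/5 = 4
  mean(W) = (6 + 8 + 5 + 5 + 7) / 5 = 31/5 = 6.2

Step 2 — sample variances and covariances s[i,j] = (1/(n-1)) · Σ_k (x_{k,i} - mean_i) · (x_{k,j} - mean_j), with n-1 = 4:
  s[U,U] = ((2.8)·(2.8) + (-1.2)·(-1.2) + (-1.2)·(-1.2) + (2.8)·(2.8) + (-3.2)·(-3.2)) / 4 = 28.8/4 = 7.2
  s[U,V] = ((2.8)·(-2) + (-1.2)·(-3) + (-1.2)·(-1) + (2.8)·(2) + (-3.2)·(4)) / 4 = -8/4 = -2
  s[U,W] = ((2.8)·(-0.2) + (-1.2)·(1.8) + (-1.2)·(-1.2) + (2.8)·(-1.2) + (-3.2)·(0.8)) / 4 = -7.2/4 = -1.8
  s[V,V] = ((-2)·(-2) + (-3)·(-3) + (-1)·(-1) + (2)·(2) + (4)·(4)) / 4 = 34/4 = 8.5
  s[V,W] = ((-2)·(-0.2) + (-3)·(1.8) + (-1)·(-1.2) + (2)·(-1.2) + (4)·(0.8)) / 4 = -3/4 = -0.75
  s[W,W] = ((-0.2)·(-0.2) + (1.8)·(1.8) + (-1.2)·(-1.2) + (-1.2)·(-1.2) + (0.8)·(0.8)) / 4 = 6.8/4 = 1.7
  Sample standard deviations s_i = √(s[i,i]):
  s(U) = √(7.2) = 2.6833
  s(V) = √(8.5) = 2.9155
  s(W) = √(1.7) = 1.3038

Step 3 — r_{ij} = s_{ij} / (s_i · s_j):
  r[U,U] = 1 (diagonal).
  r[U,V] = -2 / (2.6833 · 2.9155) = -2 / 7.823 = -0.2557
  r[U,W] = -1.8 / (2.6833 · 1.3038) = -1.8 / 3.4986 = -0.5145
  r[V,V] = 1 (diagonal).
  r[V,W] = -0.75 / (2.9155 · 1.3038) = -0.75 / 3.8013 = -0.1973
  r[W,W] = 1 (diagonal).

R is symmetric with unit diagonal. Assembling:

R = [[1, -0.2557, -0.5145],
 [-0.2557, 1, -0.1973],
 [-0.5145, -0.1973, 1]]


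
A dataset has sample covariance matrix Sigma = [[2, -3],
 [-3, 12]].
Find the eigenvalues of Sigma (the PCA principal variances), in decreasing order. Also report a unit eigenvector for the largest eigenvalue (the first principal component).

Step 1 — characteristic polynomial of 2×2 Sigma:
  det(Sigma - λI) = λ² - trace · λ + det = 0.
  trace = 2 + 12 = 14, det = 2·12 - (-3)² = 15.
Step 2 — discriminant:
  Δ = trace² - 4·det = 196 - 60 = 136.
Step 3 — eigenvalues:
  λ = (trace ± √Δ)/2 = (14 ± 11.6619)/2,
  λ_1 = 12.831,  λ_2 = 1.169.

Step 4 — unit eigenvector for λ_1: solve (Sigma - λ_1 I)v = 0. First row:
  (2 - 12.831)·v_x + (-3)·v_y = 0, i.e. (-10.831)·v_x + (-3)·v_y = 0,
  so v ∝ (b, λ_1 - a) = (-3, 10.831); multiply by -1 so the first entry is positive: u = (3, -10.831).
  ||u|| = √((3)² + (-10.831)²) = √(126.3095) ≈ 11.2388,
  v_1 = u/||u|| ≈ (0.2669, -0.9637) (||v_1|| = 1).

λ_1 = 12.831,  λ_2 = 1.169;  v_1 ≈ (0.2669, -0.9637)


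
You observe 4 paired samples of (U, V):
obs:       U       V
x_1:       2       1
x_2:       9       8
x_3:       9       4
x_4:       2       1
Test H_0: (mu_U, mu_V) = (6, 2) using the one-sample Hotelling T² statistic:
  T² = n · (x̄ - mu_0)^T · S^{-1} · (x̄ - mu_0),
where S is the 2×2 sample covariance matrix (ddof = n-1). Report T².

Step 1 — sample mean vector:
  mean(U) = (2 + 9 + 9 + 2) / 4 = 22/4 = 5.5
  mean(V) = (1 + 8 + 4 + 1) / 4 = 14/4 = 3.5
  x̄ = (5.5, 3.5),  deviation x̄ - mu_0 = (5.5, 3.5) - (6, 2) = (-0.5, 1.5).

Step 2 — sample covariance matrix, S[i,j] = (1/(n-1)) · Σ_k (x_{k,i} - mean_i) · (x_{k,j} - mean_j), divisor n-1 = 3:
  S[U,U] = ((-3.5)·(-3.5) + (3.5)·(3.5) + (3.5)·(3.5) + (-3.5)·(-3.5)) / 3 = 49/3 = 16.3333
  S[U,V] = ((-3.5)·(-2.5) + (3.5)·(4.5) + (3.5)·(0.5) + (-3.5)·(-2.5)) / 3 = 35/3 = 11.6667
  S[V,V] = ((-2.5)·(-2.5) + (4.5)·(4.5) + (0.5)·(0.5) + (-2.5)·(-2.5)) / 3 = 33/3 = 11
  S = [[16.3333, 11.6667],
 [11.6667, 11]].

Step 3 — invert S. det(S) = 16.3333·11 - (11.6667)² = 43.5556.
  S^{-1} = (1/det) · [[d, -b], [-b, a]] = [[0.2526, -0.2679],
 [-0.2679, 0.375]].

Step 4 — quadratic form (x̄ - mu_0)^T · S^{-1} · (x̄ - mu_0):
  S^{-1} · (x̄ - mu_0) = (-0.5281, 0.6964),
  (x̄ - mu_0)^T · [...] = (-0.5)·(-0.5281) + (1.5)·(0.6964) = 1.3087.

Step 5 — scale by n: T² = 4 · 1.3087 = 5.2347.

T² ≈ 5.2347


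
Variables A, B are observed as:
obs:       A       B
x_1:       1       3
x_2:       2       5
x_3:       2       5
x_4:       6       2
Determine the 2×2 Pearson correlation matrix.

Step 1 — column means:
  mean(A) = (1 + 2 + 2 + 6) / 4 = 11/4 = 2.75
  mean(B) = (3 + 5 + 5 + 2) / 4 = 15/4 = 3.75

Step 2 — sample variances and covariances s[i,j] = (1/(n-1)) · Σ_k (x_{k,i} - mean_i) · (x_{k,j} - mean_j), with n-1 = 3:
  s[A,A] = ((-1.75)·(-1.75) + (-0.75)·(-0.75) + (-0.75)·(-0.75) + (3.25)·(3.25)) / 3 = 14.75/3 = 4.9167
  s[A,B] = ((-1.75)·(-0.75) + (-0.75)·(1.25) + (-0.75)·(1.25) + (3.25)·(-1.75)) / 3 = -6.25/3 = -2.0833
  s[B,B] = ((-0.75)·(-0.75) + (1.25)·(1.25) + (1.25)·(1.25) + (-1.75)·(-1.75)) / 3 = 6.75/3 = 2.25
  Sample standard deviations s_i = √(s[i,i]):
  s(A) = √(4.9167) = 2.2174
  s(B) = √(2.25) = 1.5

Step 3 — r_{ij} = s_{ij} / (s_i · s_j):
  r[A,A] = 1 (diagonal).
  r[A,B] = -2.0833 / (2.2174 · 1.5) = -2.0833 / 3.326 = -0.6264
  r[B,B] = 1 (diagonal).

R is symmetric with unit diagonal. Assembling:

R = [[1, -0.6264],
 [-0.6264, 1]]


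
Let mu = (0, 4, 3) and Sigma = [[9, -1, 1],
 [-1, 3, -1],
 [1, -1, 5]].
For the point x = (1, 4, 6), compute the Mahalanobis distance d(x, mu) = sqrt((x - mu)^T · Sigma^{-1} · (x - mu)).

Step 1 — centre the observation: (x - mu) = (1, 0, 3).

Step 2 — invert Sigma (cofactor / det for 3×3, or solve directly):
  Sigma^{-1} = [[0.1167, 0.0333, -0.0167],
 [0.0333, 0.3667, 0.0667],
 [-0.0167, 0.0667, 0.2167]].

Step 3 — form the quadratic (x - mu)^T · Sigma^{-1} · (x - mu):
  Sigma^{-1} · (x - mu) = (0.0667, 0.2333, 0.6333).
  (x - mu)^T · [Sigma^{-1} · (x - mu)] = (1)·(0.0667) + (0)·(0.2333) + (3)·(0.6333) = 1.9667.

Step 4 — take square root: d = √(1.9667) ≈ 1.4024.

d(x, mu) = √(1.9667) ≈ 1.4024


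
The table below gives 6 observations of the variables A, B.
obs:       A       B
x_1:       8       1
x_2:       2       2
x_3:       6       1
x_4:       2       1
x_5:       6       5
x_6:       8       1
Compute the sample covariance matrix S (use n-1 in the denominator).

Step 1 — column means:
  mean(A) = (8 + 2 + 6 + 2 + 6 + 8) / 6 = 32/6 = 5.3333
  mean(B) = (1 + 2 + 1 + 1 + 5 + 1) / 6 = 11/6 = 1.8333

Step 2 — sample covariance S[i,j] = (1/(n-1)) · Σ_k (x_{k,i} - mean_i) · (x_{k,j} - mean_j), with n-1 = 5.
  S[A,A] = ((2.6667)·(2.6667) + (-3.3333)·(-3.3333) + (0.6667)·(0.6667) + (-3.3333)·(-3.3333) + (0.6667)·(0.6667) + (2.6667)·(2.6667)) / 5 = 37.3333/5 = 7.4667
  S[A,B] = ((2.6667)·(-0.8333) + (-3.3333)·(0.1667) + (0.6667)·(-0.8333) + (-3.3333)·(-0.8333) + (0.6667)·(3.1667) + (2.6667)·(-0.8333)) / 5 = -0.6667/5 = -0.1333
  S[B,B] = ((-0.8333)·(-0.8333) + (0.1667)·(0.1667) + (-0.8333)·(-0.8333) + (-0.8333)·(-0.8333) + (3.1667)·(3.1667) + (-0.8333)·(-0.8333)) / 5 = 12.8333/5 = 2.5667

S is symmetric (S[j,i] = S[i,j]). Assembling:

S = [[7.4667, -0.1333],
 [-0.1333, 2.5667]]


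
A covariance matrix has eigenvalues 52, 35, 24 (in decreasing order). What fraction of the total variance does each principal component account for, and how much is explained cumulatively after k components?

Step 1 — total variance = trace(Sigma) = Σ λ_i = 52 + 35 + 24 = 111.

Step 2 — fraction explained by component i = λ_i / Σ λ:
  PC1: 52/111 = 0.4685
  PC2: 35/111 = 0.3153
  PC3: 24/111 = 0.2162

Step 3 — cumulative fraction after k components = (λ_1 + ... + λ_k) / Σ λ:
  k = 1: 52/111 = 0.4685
  k = 2: (52 + 35)/111 = 87/111 = 0.7838
  k = 3: (52 + 35 + 24)/111 = 111/111 = 1

Summary (fraction, with percent):

explained: PC1 0.4685 (46.85%), PC2 0.3153 (31.53%), PC3 0.2162 (21.62%);  cumulative: 0.4685, 0.7838, 1


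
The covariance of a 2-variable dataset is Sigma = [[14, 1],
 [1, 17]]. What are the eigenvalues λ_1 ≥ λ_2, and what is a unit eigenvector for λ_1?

Step 1 — characteristic polynomial of 2×2 Sigma:
  det(Sigma - λI) = λ² - trace · λ + det = 0.
  trace = 14 + 17 = 31, det = 14·17 - (1)² = 237.
Step 2 — discriminant:
  Δ = trace² - 4·det = 961 - 948 = 13.
Step 3 — eigenvalues:
  λ = (trace ± √Δ)/2 = (31 ± 3.6056)/2,
  λ_1 = 17.3028,  λ_2 = 13.6972.

Step 4 — unit eigenvector for λ_1: solve (Sigma - λ_1 I)v = 0. First row:
  (14 - 17.3028)·v_x + (1)·v_y = 0, i.e. (-3.3028)·v_x + (1)·v_y = 0,
  so v ∝ (b, λ_1 - a) = (1, 3.3028) = u.
  ||u|| = √((1)² + (3.3028)²) = √(11.9083) ≈ 3.4508,
  v_1 = u/||u|| ≈ (0.2898, 0.9571) (||v_1|| = 1).

λ_1 = 17.3028,  λ_2 = 13.6972;  v_1 ≈ (0.2898, 0.9571)


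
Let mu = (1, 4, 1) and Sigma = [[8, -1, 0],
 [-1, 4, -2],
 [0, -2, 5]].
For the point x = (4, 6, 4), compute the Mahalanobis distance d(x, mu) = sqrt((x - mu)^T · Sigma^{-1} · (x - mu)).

Step 1 — centre the observation: (x - mu) = (3, 2, 3).

Step 2 — invert Sigma (cofactor / det for 3×3, or solve directly):
  Sigma^{-1} = [[0.1301, 0.0407, 0.0163],
 [0.0407, 0.3252, 0.1301],
 [0.0163, 0.1301, 0.252]].

Step 3 — form the quadratic (x - mu)^T · Sigma^{-1} · (x - mu):
  Sigma^{-1} · (x - mu) = (0.5203, 1.1626, 1.065).
  (x - mu)^T · [Sigma^{-1} · (x - mu)] = (3)·(0.5203) + (2)·(1.1626) + (3)·(1.065) = 7.0813.

Step 4 — take square root: d = √(7.0813) ≈ 2.6611.

d(x, mu) = √(7.0813) ≈ 2.6611


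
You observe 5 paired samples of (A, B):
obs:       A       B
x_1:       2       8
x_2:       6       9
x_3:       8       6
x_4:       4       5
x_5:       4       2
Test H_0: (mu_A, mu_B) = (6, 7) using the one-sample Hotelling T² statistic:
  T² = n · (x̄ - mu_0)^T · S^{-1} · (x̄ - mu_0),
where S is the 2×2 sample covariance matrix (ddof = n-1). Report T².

Step 1 — sample mean vector:
  mean(A) = (2 + 6 + 8 + 4 + 4) / 5 = 24/5 = 4.8
  mean(B) = (8 + 9 + 6 + 5 + 2) / 5 = 30/5 = 6
  x̄ = (4.8, 6),  deviation x̄ - mu_0 = (4.8, 6) - (6, 7) = (-1.2, -1).

Step 2 — sample covariance matrix, S[i,j] = (1/(n-1)) · Σ_k (x_{k,i} - mean_i) · (x_{k,j} - mean_j), divisor n-1 = 4:
  S[A,A] = ((-2.8)·(-2.8) + (1.2)·(1.2) + (3.2)·(3.2) + (-0.8)·(-0.8) + (-0.8)·(-0.8)) / 4 = 20.8/4 = 5.2
  S[A,B] = ((-2.8)·(2) + (1.2)·(3) + (3.2)·(0) + (-0.8)·(-1) + (-0.8)·(-4)) / 4 = 2/4 = 0.5
  S[B,B] = ((2)·(2) + (3)·(3) + (0)·(0) + (-1)·(-1) + (-4)·(-4)) / 4 = 30/4 = 7.5
  S = [[5.2, 0.5],
 [0.5, 7.5]].

Step 3 — invert S. det(S) = 5.2·7.5 - (0.5)² = 38.75.
  S^{-1} = (1/det) · [[d, -b], [-b, a]] = [[0.1935, -0.0129],
 [-0.0129, 0.1342]].

Step 4 — quadratic form (x̄ - mu_0)^T · S^{-1} · (x̄ - mu_0):
  S^{-1} · (x̄ - mu_0) = (-0.2194, -0.1187),
  (x̄ - mu_0)^T · [...] = (-1.2)·(-0.2194) + (-1)·(-0.1187) = 0.3819.

Step 5 — scale by n: T² = 5 · 0.3819 = 1.9097.

T² ≈ 1.9097


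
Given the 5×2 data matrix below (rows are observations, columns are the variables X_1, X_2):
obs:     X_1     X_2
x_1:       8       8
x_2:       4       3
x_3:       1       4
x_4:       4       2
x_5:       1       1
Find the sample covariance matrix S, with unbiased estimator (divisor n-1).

Step 1 — column means:
  mean(X_1) = (8 + 4 + 1 + 4 + 1) / 5 = 18/5 = 3.6
  mean(X_2) = (8 + 3 + 4 + 2 + 1) / 5 = 18/5 = 3.6

Step 2 — sample covariance S[i,j] = (1/(n-1)) · Σ_k (x_{k,i} - mean_i) · (x_{k,j} - mean_j), with n-1 = 4.
  S[X_1,X_1] = ((4.4)·(4.4) + (0.4)·(0.4) + (-2.6)·(-2.6) + (0.4)·(0.4) + (-2.6)·(-2.6)) / 4 = 33.2/4 = 8.3
  S[X_1,X_2] = ((4.4)·(4.4) + (0.4)·(-0.6) + (-2.6)·(0.4) + (0.4)·(-1.6) + (-2.6)·(-2.6)) / 4 = 24.2/4 = 6.05
  S[X_2,X_2] = ((4.4)·(4.4) + (-0.6)·(-0.6) + (0.4)·(0.4) + (-1.6)·(-1.6) + (-2.6)·(-2.6)) / 4 = 29.2/4 = 7.3

S is symmetric (S[j,i] = S[i,j]). Assembling:

S = [[8.3, 6.05],
 [6.05, 7.3]]


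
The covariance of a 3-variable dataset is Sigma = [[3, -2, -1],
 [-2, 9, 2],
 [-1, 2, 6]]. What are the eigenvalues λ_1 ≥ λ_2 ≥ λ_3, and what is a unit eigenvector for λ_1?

Step 1 — characteristic polynomial p(λ) = det(λI - Sigma) = λ³ - tr·λ² + c_1·λ - det, where tr = trace, c_1 = sum of the principal 2×2 minors, det = det(Sigma):
  tr = 3 + 9 + 6 = 18,
  c_1 = (3·9 - (-2)²) + (3·6 - (-1)²) + (9·6 - (2)²) = 23 + 17 + 50 = 90,
  det = 3·(9·6 - (2)²) - (-2)·((-2)·6 - (2)·(-1)) + (-1)·((-2)·(2) - 9·(-1)) = 3·(50) - (-2)·(-10) + (-1)·(5) = 125.
  So p(λ) = λ³ - 18λ² + 90λ - 125.
Step 2 — look for an integer root (rational root theorem: any rational root is an integer divisor of 125). Testing λ = 5:
  p(5) = 125 - 450 + 450 - 125 = 0  ✓
  Dividing out (λ - 5): p(λ) = (λ - 5)(λ² - 13λ + 25).
Step 3 — remaining eigenvalues from the quadratic λ² - 13λ + 25 = 0:
  Δ = 13² - 4·25 = 169 - 100 = 69,  λ = (13 ± √69)/2 = (13 ± 8.3066)/2 ≈ 10.6533 or 2.3467.
  Sorted: λ_1 = 10.6533,  λ_2 = 5,  λ_3 = 2.3467  (check: sum = 18 = tr ✓).

Step 4 — unit eigenvector for λ_1 ≈ 10.6533: v spans the null space of (Sigma - λ_1 I), whose rows are
  r_1 = (-7.6533, -2, -1),  r_2 = (-2, -1.6533, 2),  r_3 = (-1, 2, -4.6533).
  v is orthogonal to every row, so take v ∝ r_1 × r_2 = ((-2)·(2) - (-1)·(-1.6533), (-1)·(-2) - (-7.6533)·(2), (-7.6533)·(-1.6533) - (-2)·(-2)) ≈ (-5.6533, 17.3066, 8.6533).
  Rescale (multiply by -1 so the first nonzero entry is positive): u = (5.6533, -17.3066, -8.6533).
  ||u|| = √((5.6533)² + (-17.3066)² + (-8.6533)²) = √(406.359) ≈ 20.1583,  v_1 = u/||u|| ≈ (0.2804, -0.8585, -0.4293) (||v_1|| = 1).

λ_1 = 10.6533,  λ_2 = 5,  λ_3 = 2.3467;  v_1 ≈ (0.2804, -0.8585, -0.4293)


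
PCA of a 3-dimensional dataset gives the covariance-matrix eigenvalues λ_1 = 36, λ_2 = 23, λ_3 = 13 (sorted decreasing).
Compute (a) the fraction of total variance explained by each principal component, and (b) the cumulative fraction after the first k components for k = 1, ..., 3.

Step 1 — total variance = trace(Sigma) = Σ λ_i = 36 + 23 + 13 = 72.

Step 2 — fraction explained by component i = λ_i / Σ λ:
  PC1: 36/72 = 0.5
  PC2: 23/72 = 0.3194
  PC3: 13/72 = 0.1806

Step 3 — cumulative fraction after k components = (λ_1 + ... + λ_k) / Σ λ:
  k = 1: 36/72 = 0.5
  k = 2: (36 + 23)/72 = 59/72 = 0.8194
  k = 3: (36 + 23 + 13)/72 = 72/72 = 1

Summary (fraction, with percent):

explained: PC1 0.5 (50%), PC2 0.3194 (31.94%), PC3 0.1806 (18.06%);  cumulative: 0.5, 0.8194, 1


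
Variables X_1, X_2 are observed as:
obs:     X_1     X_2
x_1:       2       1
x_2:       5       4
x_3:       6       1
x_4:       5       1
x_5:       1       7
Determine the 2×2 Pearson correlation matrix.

Step 1 — column means:
  mean(X_1) = (2 + 5 + 6 + 5 + 1) / 5 = 19/5 = 3.8
  mean(X_2) = (1 + 4 + 1 + 1 + 7) / 5 = 14/5 = 2.8

Step 2 — sample variances and covariances s[i,j] = (1/(n-1)) · Σ_k (x_{k,i} - mean_i) · (x_{k,j} - mean_j), with n-1 = 4:
  s[X_1,X_1] = ((-1.8)·(-1.8) + (1.2)·(1.2) + (2.2)·(2.2) + (1.2)·(1.2) + (-2.8)·(-2.8)) / 4 = 18.8/4 = 4.7
  s[X_1,X_2] = ((-1.8)·(-1.8) + (1.2)·(1.2) + (2.2)·(-1.8) + (1.2)·(-1.8) + (-2.8)·(4.2)) / 4 = -13.2/4 = -3.3
  s[X_2,X_2] = ((-1.8)·(-1.8) + (1.2)·(1.2) + (-1.8)·(-1.8) + (-1.8)·(-1.8) + (4.2)·(4.2)) / 4 = 28.8/4 = 7.2
  Sample standard deviations s_i = √(s[i,i]):
  s(X_1) = √(4.7) = 2.1679
  s(X_2) = √(7.2) = 2.6833

Step 3 — r_{ij} = s_{ij} / (s_i · s_j):
  r[X_1,X_1] = 1 (diagonal).
  r[X_1,X_2] = -3.3 / (2.1679 · 2.6833) = -3.3 / 5.8172 = -0.5673
  r[X_2,X_2] = 1 (diagonal).

R is symmetric with unit diagonal. Assembling:

R = [[1, -0.5673],
 [-0.5673, 1]]
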